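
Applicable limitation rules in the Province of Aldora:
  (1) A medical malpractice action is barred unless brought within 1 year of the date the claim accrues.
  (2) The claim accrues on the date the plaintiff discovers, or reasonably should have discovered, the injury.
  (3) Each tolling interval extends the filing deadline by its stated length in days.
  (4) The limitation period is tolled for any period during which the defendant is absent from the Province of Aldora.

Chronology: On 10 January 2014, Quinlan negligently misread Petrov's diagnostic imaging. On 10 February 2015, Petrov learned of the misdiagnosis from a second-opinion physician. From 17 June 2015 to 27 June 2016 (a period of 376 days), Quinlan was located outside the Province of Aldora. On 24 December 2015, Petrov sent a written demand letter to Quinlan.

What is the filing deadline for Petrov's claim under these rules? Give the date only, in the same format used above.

Under the discovery rule, the claim accrued on 10 February 2015, when Petrov discovered the injury — not on the 10 January 2014 date of the underlying act.
Adding the 1 year base period to 10 February 2015 gives a deadline of 10 February 2016, before any tolling.
Because the defendant's absence from the jurisdiction ran from 17 June 2015 to 27 June 2016, the deadline is extended by 376 days to 20 February 2017.
The other events in the timeline have no effect on the limitation period under the stated rules.

20 February 2017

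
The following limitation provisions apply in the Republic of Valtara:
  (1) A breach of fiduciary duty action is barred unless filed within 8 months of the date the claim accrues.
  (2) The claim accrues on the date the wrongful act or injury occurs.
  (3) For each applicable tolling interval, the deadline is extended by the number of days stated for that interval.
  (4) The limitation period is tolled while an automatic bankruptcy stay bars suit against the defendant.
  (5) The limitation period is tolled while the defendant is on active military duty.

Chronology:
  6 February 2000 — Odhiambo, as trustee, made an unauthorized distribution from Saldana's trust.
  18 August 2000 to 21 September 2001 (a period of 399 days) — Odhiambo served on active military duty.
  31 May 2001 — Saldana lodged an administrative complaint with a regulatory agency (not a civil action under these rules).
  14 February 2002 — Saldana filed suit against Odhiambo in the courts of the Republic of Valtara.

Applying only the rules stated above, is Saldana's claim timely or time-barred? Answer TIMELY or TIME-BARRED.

TIME-BARRED

The claim accrued on 6 February 2000, when the wrongful act occurred.
Adding the 8 months base period to 6 February 2000 gives a deadline of 6 October 2000, before any tolling.
The period was tolled for 399 days by the defendant's active military service (18 August 2000 to 21 September 2001), pushing the deadline to 9 November 2001.
The other events in the timeline have no effect on the limitation period under the stated rules.
The 14 February 2002 filing falls after the 9 November 2001 deadline; the claim is time-barred.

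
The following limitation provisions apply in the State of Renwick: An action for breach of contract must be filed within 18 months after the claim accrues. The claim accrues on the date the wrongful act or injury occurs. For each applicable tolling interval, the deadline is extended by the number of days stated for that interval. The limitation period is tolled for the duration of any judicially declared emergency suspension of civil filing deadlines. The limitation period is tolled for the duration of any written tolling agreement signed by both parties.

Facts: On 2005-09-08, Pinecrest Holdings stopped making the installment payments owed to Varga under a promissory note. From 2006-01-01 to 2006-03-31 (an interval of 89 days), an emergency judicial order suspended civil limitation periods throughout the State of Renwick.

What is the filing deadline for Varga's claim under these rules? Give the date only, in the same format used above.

2007-06-05

The claim accrued on 2005-09-08, the date of the act.
The untolled deadline — 18 months after 2005-09-08 — is 2007-03-08.
Because the emergency suspension of filing deadlines ran from 2006-01-01 to 2006-03-31, the deadline is extended by 89 days to 2007-06-05.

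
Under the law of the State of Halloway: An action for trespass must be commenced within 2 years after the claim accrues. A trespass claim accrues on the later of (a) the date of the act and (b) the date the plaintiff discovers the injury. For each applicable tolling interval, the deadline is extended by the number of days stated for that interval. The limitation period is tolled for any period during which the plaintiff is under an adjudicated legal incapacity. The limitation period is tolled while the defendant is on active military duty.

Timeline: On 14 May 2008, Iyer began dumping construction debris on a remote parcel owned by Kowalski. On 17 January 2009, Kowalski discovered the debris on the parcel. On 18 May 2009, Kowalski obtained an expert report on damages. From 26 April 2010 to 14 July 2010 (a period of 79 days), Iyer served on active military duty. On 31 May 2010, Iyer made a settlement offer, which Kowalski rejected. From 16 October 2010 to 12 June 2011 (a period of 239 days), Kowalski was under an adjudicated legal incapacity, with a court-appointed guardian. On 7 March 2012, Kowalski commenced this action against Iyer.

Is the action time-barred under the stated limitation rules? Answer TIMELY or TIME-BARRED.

Because discovery on 17 January 2009 post-dates the 14 May 2008 act, accrual under the later-of rule falls on 17 January 2009.
Adding the 2 years base period to 17 January 2009 gives a deadline of 17 January 2011, before any tolling.
Because the defendant's active military service ran from 26 April 2010 to 14 July 2010, the deadline is extended by 79 days to 6 April 2011.
The period was tolled for 239 days by the plaintiff's legal incapacity (16 October 2010 to 12 June 2011), pushing the deadline to 1 December 2011.
Nothing else in the chronology tolls or restarts the period.
Kowalski filed on 7 March 2012, after the 1 December 2011 deadline, so the action is time-barred.

TIME-BARRED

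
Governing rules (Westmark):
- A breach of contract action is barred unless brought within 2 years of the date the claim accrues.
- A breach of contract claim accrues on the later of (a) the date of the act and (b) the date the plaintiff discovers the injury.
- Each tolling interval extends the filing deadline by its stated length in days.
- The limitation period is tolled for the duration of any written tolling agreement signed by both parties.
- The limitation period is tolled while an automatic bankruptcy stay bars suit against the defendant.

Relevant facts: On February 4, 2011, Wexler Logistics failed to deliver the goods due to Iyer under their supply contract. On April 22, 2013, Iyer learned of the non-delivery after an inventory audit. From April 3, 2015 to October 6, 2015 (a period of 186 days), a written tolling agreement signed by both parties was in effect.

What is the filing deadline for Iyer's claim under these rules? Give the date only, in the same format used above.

Taking the later of the act (February 4, 2011) and discovery (April 22, 2013), the claim accrued on April 22, 2013.
The untolled deadline — 2 years after April 22, 2013 — is April 22, 2015.
The period was tolled for 186 days by the written tolling agreement (April 3, 2015 to October 6, 2015), pushing the deadline to October 25, 2015.

October 25, 2015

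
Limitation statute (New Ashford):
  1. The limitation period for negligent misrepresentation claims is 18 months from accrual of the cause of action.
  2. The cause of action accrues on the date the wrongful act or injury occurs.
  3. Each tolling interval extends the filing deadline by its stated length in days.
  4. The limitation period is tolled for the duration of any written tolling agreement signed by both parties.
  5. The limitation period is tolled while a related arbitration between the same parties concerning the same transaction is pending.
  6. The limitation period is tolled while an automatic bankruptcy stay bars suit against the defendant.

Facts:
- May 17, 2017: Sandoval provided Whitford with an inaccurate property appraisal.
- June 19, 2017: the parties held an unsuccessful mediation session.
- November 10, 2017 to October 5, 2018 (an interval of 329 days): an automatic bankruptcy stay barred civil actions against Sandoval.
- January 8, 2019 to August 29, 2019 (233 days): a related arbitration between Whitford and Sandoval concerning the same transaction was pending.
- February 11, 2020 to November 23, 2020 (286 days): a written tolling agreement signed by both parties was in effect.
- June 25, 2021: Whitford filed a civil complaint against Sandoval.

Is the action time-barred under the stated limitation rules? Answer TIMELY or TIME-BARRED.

The limitation period began to run on May 17, 2017.
Adding the 18 months base period to May 17, 2017 gives a deadline of November 17, 2018, before any tolling.
The period was tolled for 329 days by the automatic bankruptcy stay (November 10, 2017 to October 5, 2018), pushing the deadline to October 12, 2019.
The pending related arbitration from January 8, 2019 to August 29, 2019 tolled the period for 233 days, extending the deadline to June 1, 2020.
Because the written tolling agreement ran from February 11, 2020 to November 23, 2020, the deadline is extended by 286 days to March 14, 2021.
None of the other events listed affects the running of the period under the stated rules.
Whitford filed on June 25, 2021, after the March 14, 2021 deadline, so the action is time-barred.

TIME-BARRED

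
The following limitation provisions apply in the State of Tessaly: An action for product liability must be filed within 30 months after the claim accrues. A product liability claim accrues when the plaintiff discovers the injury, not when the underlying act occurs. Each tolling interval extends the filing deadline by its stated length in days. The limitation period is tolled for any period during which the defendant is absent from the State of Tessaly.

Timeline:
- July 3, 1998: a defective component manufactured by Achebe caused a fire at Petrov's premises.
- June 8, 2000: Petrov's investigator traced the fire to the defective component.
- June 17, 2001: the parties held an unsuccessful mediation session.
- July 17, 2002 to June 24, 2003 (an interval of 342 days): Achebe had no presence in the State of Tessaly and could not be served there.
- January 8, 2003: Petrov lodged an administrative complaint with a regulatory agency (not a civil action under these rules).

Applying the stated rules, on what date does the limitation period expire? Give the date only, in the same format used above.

November 15, 2003

The claim did not accrue until Petrov discovered the injury on June 8, 2000; the July 3, 1998 act date does not start the clock under the stated rule.
Adding the 30 months base period to June 8, 2000 gives a deadline of December 8, 2002, before any tolling.
The defendant's absence from the jurisdiction from July 17, 2002 to June 24, 2003 tolled the period for 342 days, extending the deadline to November 15, 2003.
None of the other events listed affects the running of the period under the stated rules.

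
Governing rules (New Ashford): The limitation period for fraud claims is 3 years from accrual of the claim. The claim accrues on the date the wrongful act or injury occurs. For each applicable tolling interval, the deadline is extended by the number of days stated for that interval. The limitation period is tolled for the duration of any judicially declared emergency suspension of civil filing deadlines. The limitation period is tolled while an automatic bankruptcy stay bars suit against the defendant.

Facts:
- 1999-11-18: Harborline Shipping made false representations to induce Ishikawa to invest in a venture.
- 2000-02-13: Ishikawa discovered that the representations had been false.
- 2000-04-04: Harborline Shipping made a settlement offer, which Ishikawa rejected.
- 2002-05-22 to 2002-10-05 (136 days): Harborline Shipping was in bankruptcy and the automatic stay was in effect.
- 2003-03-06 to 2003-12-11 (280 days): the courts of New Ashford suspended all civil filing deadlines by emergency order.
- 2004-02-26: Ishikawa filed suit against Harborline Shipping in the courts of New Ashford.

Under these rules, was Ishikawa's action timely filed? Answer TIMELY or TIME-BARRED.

TIME-BARRED

Accrual is governed by the date of the act, so the period began to run on 1999-11-18; the later discovery on 2000-02-13 is irrelevant under the stated rule.
3 years from 1999-11-18 is 2002-11-18.
The period was tolled for 136 days by the automatic bankruptcy stay (2002-05-22 to 2002-10-05), pushing the deadline to 2003-04-03.
The period was tolled for 280 days by the emergency suspension of filing deadlines (2003-03-06 to 2003-12-11), pushing the deadline to 2004-01-08.
The other events in the timeline have no effect on the limitation period under the stated rules.
Filing on 2004-02-26 missed the 2004-01-08 deadline — the action is time-barred.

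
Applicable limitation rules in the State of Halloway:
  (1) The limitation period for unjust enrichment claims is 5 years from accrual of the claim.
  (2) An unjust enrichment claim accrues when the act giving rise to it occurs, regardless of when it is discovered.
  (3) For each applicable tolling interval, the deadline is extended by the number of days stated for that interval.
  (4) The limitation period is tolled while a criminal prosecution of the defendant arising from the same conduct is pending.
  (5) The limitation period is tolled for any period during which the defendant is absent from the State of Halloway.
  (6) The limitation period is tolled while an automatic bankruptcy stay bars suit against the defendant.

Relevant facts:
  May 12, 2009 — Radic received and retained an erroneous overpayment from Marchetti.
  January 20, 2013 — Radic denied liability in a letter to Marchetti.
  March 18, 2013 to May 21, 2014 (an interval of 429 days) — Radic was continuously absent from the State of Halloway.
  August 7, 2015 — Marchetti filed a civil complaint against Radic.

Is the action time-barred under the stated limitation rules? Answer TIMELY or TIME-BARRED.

TIME-BARRED

The claim accrued on May 12, 2009, when the wrongful act occurred.
Adding the 5 years base period to May 12, 2009 gives a deadline of May 12, 2014, before any tolling.
The period was tolled for 429 days by the defendant's absence from the jurisdiction (March 18, 2013 to May 21, 2014), pushing the deadline to July 15, 2015.
The other events in the timeline have no effect on the limitation period under the stated rules.
Filing on August 7, 2015 missed the July 15, 2015 deadline — the action is time-barred.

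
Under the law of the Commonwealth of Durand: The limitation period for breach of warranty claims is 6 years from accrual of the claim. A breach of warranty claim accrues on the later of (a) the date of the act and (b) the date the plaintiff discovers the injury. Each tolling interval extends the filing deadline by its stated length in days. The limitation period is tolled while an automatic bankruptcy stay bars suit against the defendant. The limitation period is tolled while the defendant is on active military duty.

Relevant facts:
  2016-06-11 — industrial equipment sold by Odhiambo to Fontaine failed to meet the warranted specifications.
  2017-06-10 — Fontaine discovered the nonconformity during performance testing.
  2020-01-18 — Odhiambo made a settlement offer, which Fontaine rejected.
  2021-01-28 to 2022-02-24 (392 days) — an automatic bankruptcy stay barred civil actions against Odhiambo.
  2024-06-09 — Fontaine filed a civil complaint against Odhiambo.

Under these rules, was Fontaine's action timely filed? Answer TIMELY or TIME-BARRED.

TIMELY

The claim accrued on 2017-06-10 — the later of the 2016-06-11 act and the 2017-06-10 discovery.
The untolled deadline — 6 years after 2017-06-10 — is 2023-06-10.
The automatic bankruptcy stay from 2021-01-28 to 2022-02-24 tolled the period for 392 days, extending the deadline to 2024-07-06.
Nothing else in the chronology tolls or restarts the period.
Fontaine filed on 2024-06-09, before the 2024-07-06 deadline, so the action is timely.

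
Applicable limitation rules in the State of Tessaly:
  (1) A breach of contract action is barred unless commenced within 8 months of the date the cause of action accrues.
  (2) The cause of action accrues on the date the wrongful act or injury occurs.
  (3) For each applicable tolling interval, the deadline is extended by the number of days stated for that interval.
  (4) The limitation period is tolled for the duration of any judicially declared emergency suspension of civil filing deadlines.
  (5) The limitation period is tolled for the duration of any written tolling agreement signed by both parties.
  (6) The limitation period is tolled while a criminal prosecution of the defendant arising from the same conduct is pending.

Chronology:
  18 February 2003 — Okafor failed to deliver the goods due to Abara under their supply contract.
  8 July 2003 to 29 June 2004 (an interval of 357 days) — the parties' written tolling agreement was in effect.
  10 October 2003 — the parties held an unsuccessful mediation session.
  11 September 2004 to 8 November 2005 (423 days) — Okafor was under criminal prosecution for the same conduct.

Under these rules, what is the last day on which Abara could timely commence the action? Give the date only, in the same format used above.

The claim accrued on 18 February 2003, when the wrongful act occurred.
Adding the 8 months base period to 18 February 2003 gives a deadline of 18 October 2003, before any tolling.
The period was tolled for 357 days by the written tolling agreement (8 July 2003 to 29 June 2004), pushing the deadline to 9 October 2004.
The period was tolled for 423 days by the pending criminal prosecution (11 September 2004 to 8 November 2005), pushing the deadline to 6 December 2005.
The other events in the timeline have no effect on the limitation period under the stated rules.

6 December 2005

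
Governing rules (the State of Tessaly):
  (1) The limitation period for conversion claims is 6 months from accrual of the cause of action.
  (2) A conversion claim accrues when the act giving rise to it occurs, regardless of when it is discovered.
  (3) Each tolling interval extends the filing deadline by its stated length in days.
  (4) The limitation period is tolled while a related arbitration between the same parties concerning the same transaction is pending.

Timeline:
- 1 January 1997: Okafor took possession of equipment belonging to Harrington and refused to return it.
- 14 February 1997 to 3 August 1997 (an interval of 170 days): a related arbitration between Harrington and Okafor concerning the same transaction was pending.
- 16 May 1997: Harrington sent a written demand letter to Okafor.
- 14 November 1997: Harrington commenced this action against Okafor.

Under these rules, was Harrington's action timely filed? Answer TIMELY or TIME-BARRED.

The limitation period began to run on 1 January 1997.
The untolled deadline — 6 months after 1 January 1997 — is 1 July 1997.
Because the pending related arbitration ran from 14 February 1997 to 3 August 1997, the deadline is extended by 170 days to 18 December 1997.
None of the other events listed affects the running of the period under the stated rules.
Harrington filed on 14 November 1997, before the 18 December 1997 deadline, so the action is timely.

TIMELY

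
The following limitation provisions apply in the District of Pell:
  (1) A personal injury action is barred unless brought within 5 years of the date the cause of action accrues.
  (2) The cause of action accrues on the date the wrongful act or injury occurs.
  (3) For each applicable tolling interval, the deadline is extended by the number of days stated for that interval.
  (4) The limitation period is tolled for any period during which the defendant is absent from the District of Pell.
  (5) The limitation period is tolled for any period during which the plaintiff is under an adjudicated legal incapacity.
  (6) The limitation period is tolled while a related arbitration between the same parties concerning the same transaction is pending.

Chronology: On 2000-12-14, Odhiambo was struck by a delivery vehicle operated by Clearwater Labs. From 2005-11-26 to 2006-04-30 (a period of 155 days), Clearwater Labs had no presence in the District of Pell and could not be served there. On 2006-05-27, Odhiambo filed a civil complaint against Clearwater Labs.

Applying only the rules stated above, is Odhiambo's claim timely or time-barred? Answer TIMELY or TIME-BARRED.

TIME-BARRED

The limitation period began to run on 2000-12-14.
The untolled deadline — 5 years after 2000-12-14 — is 2005-12-14.
Because the defendant's absence from the jurisdiction ran from 2005-11-26 to 2006-04-30, the deadline is extended by 155 days to 2006-05-18.
Filing on 2006-05-27 missed the 2006-05-18 deadline — the action is time-barred.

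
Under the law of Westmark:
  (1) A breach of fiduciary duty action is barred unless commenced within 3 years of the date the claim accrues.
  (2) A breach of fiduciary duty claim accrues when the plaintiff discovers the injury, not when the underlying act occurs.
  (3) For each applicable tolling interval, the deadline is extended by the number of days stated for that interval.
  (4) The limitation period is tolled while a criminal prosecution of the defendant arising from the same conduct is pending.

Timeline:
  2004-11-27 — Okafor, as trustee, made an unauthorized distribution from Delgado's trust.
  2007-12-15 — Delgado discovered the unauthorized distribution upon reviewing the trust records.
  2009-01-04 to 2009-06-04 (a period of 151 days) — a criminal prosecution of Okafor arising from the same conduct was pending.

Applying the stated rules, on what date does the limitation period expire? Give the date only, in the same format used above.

The claim did not accrue until Delgado discovered the injury on 2007-12-15; the 2004-11-27 act date does not start the clock under the stated rule.
Adding the 3 years base period to 2007-12-15 gives a deadline of 2010-12-15, before any tolling.
The period was tolled for 151 days by the pending criminal prosecution (2009-01-04 to 2009-06-04), pushing the deadline to 2011-05-15.

2011-05-15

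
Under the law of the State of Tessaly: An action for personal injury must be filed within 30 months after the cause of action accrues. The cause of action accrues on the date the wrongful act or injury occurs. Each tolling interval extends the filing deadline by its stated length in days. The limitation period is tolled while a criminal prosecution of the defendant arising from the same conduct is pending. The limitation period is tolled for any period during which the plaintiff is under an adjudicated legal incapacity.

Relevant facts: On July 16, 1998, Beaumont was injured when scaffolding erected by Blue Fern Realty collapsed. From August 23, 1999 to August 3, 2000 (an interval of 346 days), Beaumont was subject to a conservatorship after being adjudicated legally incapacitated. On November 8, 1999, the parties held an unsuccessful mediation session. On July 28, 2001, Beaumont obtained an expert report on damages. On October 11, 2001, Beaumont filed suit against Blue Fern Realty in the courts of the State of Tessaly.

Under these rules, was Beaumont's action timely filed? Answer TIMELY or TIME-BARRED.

TIMELY

The claim accrued on July 16, 1998, when the wrongful act occurred.
The untolled deadline — 30 months after July 16, 1998 — is January 16, 2001.
The period was tolled for 346 days by the plaintiff's legal incapacity (August 23, 1999 to August 3, 2000), pushing the deadline to December 28, 2001.
None of the other events listed affects the running of the period under the stated rules.
Filing on October 11, 2001 beat the December 28, 2001 deadline — the action is timely.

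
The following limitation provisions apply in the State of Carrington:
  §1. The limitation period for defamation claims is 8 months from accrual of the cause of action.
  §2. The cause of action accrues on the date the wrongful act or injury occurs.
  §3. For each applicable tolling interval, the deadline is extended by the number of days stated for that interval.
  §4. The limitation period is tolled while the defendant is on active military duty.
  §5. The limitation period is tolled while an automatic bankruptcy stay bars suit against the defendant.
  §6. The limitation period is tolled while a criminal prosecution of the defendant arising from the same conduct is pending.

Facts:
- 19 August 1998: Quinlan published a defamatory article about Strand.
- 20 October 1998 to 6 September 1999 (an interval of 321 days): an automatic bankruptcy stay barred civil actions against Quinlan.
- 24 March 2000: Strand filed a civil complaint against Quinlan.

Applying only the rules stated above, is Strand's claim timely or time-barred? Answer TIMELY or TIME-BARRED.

TIME-BARRED

The claim accrued on 19 August 1998, when the wrongful act occurred.
Adding the 8 months base period to 19 August 1998 gives a deadline of 19 April 1999, before any tolling.
The automatic bankruptcy stay from 20 October 1998 to 6 September 1999 tolled the period for 321 days, extending the deadline to 5 March 2000.
Strand filed on 24 March 2000, after the 5 March 2000 deadline, so the action is time-barred.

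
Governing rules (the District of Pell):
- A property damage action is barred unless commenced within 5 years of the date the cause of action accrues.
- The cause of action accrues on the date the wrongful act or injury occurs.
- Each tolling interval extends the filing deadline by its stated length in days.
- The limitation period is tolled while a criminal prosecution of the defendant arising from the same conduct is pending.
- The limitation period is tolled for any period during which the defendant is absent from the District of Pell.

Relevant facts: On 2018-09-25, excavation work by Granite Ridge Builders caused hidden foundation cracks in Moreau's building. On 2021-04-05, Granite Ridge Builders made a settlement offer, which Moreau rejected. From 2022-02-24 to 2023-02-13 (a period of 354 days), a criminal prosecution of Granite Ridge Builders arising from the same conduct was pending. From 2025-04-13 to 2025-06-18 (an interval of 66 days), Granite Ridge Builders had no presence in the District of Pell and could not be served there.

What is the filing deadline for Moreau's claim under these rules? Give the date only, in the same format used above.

2024-09-13

The limitation period began to run on 2018-09-25.
5 years from 2018-09-25 is 2023-09-25.
The pending criminal prosecution from 2022-02-24 to 2023-02-13 tolled the period for 354 days, extending the deadline to 2024-09-13.
By the time the defendant's absence from the jurisdiction began on 2025-04-13, the limitation period had already expired on 2024-09-13; that interval cannot revive it.
Nothing else in the chronology tolls or restarts the period.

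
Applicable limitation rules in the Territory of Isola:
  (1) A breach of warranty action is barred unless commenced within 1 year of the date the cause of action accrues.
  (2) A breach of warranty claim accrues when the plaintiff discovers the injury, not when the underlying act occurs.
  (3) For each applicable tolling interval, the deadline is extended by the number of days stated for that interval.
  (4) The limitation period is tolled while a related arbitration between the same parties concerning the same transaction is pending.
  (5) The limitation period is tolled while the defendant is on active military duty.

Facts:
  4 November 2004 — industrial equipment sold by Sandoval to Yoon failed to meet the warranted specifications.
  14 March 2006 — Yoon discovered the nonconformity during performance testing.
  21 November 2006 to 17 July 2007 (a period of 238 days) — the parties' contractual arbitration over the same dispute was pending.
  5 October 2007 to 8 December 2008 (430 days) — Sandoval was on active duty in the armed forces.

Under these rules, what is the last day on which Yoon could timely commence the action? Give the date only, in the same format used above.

10 January 2009

The claim did not accrue until Yoon discovered the injury on 14 March 2006; the 4 November 2004 act date does not start the clock under the stated rule.
The untolled deadline — 1 year after 14 March 2006 — is 14 March 2007.
The pending related arbitration from 21 November 2006 to 17 July 2007 tolled the period for 238 days, extending the deadline to 7 November 2007.
Because the defendant's active military service ran from 5 October 2007 to 8 December 2008, the deadline is extended by 430 days to 10 January 2009.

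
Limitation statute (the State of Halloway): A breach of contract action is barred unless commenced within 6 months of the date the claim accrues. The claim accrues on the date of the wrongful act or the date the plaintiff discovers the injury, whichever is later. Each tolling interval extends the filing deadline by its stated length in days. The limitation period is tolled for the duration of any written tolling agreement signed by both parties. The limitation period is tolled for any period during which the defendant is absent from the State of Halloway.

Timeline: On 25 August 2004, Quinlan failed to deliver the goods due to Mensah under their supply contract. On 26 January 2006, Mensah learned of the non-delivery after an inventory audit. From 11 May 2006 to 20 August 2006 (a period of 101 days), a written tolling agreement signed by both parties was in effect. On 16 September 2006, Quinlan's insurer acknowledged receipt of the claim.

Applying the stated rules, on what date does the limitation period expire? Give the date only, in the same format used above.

Taking the later of the act (25 August 2004) and discovery (26 January 2006), the claim accrued on 26 January 2006.
The untolled deadline — 6 months after 26 January 2006 — is 26 July 2006.
The period was tolled for 101 days by the written tolling agreement (11 May 2006 to 20 August 2006), pushing the deadline to 4 November 2006.
Nothing else in the chronology tolls or restarts the period.

4 November 2006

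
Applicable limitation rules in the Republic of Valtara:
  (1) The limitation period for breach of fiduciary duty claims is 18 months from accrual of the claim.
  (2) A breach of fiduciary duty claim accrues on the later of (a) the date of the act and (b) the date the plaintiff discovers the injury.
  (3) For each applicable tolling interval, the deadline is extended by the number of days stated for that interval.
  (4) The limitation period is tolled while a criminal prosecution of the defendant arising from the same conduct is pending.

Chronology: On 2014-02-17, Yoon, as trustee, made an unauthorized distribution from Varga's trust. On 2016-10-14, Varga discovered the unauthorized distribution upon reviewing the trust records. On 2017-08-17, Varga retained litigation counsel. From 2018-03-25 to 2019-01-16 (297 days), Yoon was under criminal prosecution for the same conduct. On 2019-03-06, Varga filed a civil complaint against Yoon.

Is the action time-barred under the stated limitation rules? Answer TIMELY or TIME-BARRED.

The claim accrued on 2016-10-14 — the later of the 2014-02-17 act and the 2016-10-14 discovery.
18 months from 2016-10-14 is 2018-04-14.
The period was tolled for 297 days by the pending criminal prosecution (2018-03-25 to 2019-01-16), pushing the deadline to 2019-02-05.
The other events in the timeline have no effect on the limitation period under the stated rules.
Filing on 2019-03-06 missed the 2019-02-05 deadline — the action is time-barred.

TIME-BARRED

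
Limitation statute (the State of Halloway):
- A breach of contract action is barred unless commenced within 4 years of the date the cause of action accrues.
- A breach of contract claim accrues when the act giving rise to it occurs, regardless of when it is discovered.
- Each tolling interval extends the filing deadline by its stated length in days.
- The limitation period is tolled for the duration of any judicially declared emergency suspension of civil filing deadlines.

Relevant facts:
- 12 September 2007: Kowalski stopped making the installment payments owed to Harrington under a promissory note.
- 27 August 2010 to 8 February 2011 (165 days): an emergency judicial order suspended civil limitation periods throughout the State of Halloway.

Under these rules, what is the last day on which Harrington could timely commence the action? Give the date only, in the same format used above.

The limitation period began to run on 12 September 2007.
The untolled deadline — 4 years after 12 September 2007 — is 12 September 2011.
The emergency suspension of filing deadlines from 27 August 2010 to 8 February 2011 tolled the period for 165 days, extending the deadline to 24 February 2012.

24 February 2012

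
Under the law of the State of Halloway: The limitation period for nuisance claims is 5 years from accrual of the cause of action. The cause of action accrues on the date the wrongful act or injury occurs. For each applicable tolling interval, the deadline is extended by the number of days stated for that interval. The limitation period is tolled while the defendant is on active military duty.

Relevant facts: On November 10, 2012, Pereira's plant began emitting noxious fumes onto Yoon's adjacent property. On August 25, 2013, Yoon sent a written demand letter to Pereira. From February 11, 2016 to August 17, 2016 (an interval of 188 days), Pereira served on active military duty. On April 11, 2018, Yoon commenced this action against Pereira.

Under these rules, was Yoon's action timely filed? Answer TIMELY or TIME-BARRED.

The limitation period began to run on November 10, 2012.
5 years from November 10, 2012 is November 10, 2017.
Because the defendant's active military service ran from February 11, 2016 to August 17, 2016, the deadline is extended by 188 days to May 17, 2018.
Nothing else in the chronology tolls or restarts the period.
The April 11, 2018 filing precedes the May 17, 2018 deadline; the claim is timely.

TIMELY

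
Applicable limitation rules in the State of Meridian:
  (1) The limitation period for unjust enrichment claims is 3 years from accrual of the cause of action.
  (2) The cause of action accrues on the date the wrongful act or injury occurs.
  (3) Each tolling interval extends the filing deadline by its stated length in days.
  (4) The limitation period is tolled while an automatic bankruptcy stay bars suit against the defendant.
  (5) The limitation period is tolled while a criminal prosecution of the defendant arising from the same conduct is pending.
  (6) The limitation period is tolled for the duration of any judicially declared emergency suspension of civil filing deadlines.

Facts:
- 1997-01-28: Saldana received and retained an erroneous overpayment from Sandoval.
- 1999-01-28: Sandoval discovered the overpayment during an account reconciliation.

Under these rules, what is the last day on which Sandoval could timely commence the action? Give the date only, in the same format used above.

2000-01-28

Because the rule ties accrual to occurrence, the claim accrued on 1997-01-28, not on the 1999-01-28 discovery date.
The untolled deadline — 3 years after 1997-01-28 — is 2000-01-28.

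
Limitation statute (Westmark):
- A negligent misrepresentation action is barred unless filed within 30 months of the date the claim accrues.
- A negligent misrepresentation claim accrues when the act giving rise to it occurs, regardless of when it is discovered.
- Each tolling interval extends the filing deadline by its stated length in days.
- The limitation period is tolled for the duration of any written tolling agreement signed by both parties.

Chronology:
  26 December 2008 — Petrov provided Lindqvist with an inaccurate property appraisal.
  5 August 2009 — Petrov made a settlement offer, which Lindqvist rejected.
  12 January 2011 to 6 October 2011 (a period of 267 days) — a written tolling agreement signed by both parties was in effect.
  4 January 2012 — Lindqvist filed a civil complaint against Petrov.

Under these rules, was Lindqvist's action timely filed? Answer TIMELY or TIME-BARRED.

The claim accrued on 26 December 2008, when the wrongful act occurred.
The untolled deadline — 30 months after 26 December 2008 — is 26 June 2011.
Because the written tolling agreement ran from 12 January 2011 to 6 October 2011, the deadline is extended by 267 days to 19 March 2012.
The other events in the timeline have no effect on the limitation period under the stated rules.
Lindqvist filed on 4 January 2012, before the 19 March 2012 deadline, so the action is timely.

TIMELY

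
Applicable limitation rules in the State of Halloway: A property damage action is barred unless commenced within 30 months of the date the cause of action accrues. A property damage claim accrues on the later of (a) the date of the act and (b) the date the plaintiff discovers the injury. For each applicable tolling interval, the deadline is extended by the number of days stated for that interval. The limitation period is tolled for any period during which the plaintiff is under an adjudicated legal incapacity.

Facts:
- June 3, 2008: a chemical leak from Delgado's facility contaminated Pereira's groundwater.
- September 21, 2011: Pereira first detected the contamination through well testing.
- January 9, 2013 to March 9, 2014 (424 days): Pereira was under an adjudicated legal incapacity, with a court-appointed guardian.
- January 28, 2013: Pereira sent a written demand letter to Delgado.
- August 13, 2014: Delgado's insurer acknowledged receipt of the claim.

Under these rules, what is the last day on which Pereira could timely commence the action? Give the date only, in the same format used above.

The claim accrued on September 21, 2011 — the later of the June 3, 2008 act and the September 21, 2011 discovery.
30 months from September 21, 2011 is March 21, 2014.
Because the plaintiff's legal incapacity ran from January 9, 2013 to March 9, 2014, the deadline is extended by 424 days to May 19, 2015.
Nothing else in the chronology tolls or restarts the period.

May 19, 2015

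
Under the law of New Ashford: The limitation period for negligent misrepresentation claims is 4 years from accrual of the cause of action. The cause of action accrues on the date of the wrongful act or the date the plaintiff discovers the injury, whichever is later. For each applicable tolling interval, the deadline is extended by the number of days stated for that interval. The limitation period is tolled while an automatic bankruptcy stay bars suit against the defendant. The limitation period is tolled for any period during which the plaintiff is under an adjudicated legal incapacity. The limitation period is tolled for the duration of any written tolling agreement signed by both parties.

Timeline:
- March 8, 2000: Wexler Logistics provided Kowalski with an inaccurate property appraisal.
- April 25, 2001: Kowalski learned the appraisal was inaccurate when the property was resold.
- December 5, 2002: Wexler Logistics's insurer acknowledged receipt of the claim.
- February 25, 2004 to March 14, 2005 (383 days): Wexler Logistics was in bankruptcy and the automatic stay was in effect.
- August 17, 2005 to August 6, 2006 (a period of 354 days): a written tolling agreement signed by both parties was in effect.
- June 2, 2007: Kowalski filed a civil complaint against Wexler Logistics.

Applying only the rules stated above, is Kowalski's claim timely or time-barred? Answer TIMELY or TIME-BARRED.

Because discovery on April 25, 2001 post-dates the March 8, 2000 act, accrual under the later-of rule falls on April 25, 2001.
4 years from April 25, 2001 is April 25, 2005.
Because the automatic bankruptcy stay ran from February 25, 2004 to March 14, 2005, the deadline is extended by 383 days to May 13, 2006.
The period was tolled for 354 days by the written tolling agreement (August 17, 2005 to August 6, 2006), pushing the deadline to May 2, 2007.
The other events in the timeline have no effect on the limitation period under the stated rules.
Filing on June 2, 2007 missed the May 2, 2007 deadline — the action is time-barred.

TIME-BARRED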